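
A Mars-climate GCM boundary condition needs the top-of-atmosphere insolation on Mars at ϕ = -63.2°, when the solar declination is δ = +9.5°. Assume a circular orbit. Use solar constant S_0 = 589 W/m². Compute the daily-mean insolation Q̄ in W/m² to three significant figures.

cos h₀ = −tan(-63.2°) tan(+9.500°) = 0.3313, h₀ = 1.2331 rad.
Bracket: h₀ sin ϕ sin δ + cos ϕ cos δ sin h₀ = 1.2331×-0.89259×0.16505 + 0.45088×0.98629×0.94353 = -0.181663 + 0.419586 = 0.237923.
Q̄ = (S_0/π) × [bracket] = (589/π) × 0.237923 = 44.61 W/m².

Q̄ ≈ 44.6 W/m²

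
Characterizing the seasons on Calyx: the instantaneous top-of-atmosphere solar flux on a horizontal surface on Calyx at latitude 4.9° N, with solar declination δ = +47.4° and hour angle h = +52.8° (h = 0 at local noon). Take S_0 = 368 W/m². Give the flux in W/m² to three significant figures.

173 W/m²

cos θ_z = sin ϕ sin δ + cos ϕ cos δ cos h = 0.062875 + 0.407743 = 0.470618.
Flux = S_0 · cos θ_z = 368 × 0.470618 = 173.2 W/m².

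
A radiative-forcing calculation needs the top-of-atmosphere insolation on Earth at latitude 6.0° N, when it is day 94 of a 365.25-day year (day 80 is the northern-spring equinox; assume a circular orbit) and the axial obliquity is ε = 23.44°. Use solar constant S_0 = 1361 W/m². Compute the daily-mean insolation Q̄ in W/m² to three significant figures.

Solar longitude: L_s = 360° × (94 − 80)/365.25 = 13.799°.
sin δ = sin 23.44° × sin 13.799° = 0.09488, so δ = +5.444°.
cos h₀ = −tan(+6.0°) tan(+5.444°) = -0.0100, h₀ = 1.5808 rad.
Bracket: h₀ sin ϕ sin δ + cos ϕ cos δ sin h₀ = 1.5808×0.10453×0.09488 + 0.99452×0.99549×0.99995 = 0.015678 + 0.989985 = 1.005663.
Q̄ = (S_0/π) × [bracket] = (1361/π) × 1.005663 = 435.7 W/m².

Q̄ ≈ 436 W/m²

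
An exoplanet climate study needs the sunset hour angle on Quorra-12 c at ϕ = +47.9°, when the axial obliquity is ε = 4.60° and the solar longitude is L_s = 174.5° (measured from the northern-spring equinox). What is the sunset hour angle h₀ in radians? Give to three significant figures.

Solar declination: sin δ = sin ε · sin L_s = sin 4.60° × sin 174.5° = 0.00769, so δ = +0.440°.
cos h₀ = −tan ϕ · tan δ = −tan(+47.9°) × tan(+0.440°) = -0.0085, so h₀ = 1.5793 rad = 90.49°.

h₀ = 1.58 rad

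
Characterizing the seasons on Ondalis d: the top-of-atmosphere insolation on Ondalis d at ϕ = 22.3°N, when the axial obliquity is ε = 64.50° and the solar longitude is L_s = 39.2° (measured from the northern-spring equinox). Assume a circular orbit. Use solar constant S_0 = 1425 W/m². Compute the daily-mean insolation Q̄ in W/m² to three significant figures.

Q̄ ≈ 513 W/m²

Solar declination: sin δ = sin ε · sin L_s = sin 64.50° × sin 39.2° = 0.57046, so δ = +34.782°.
cos h₀ = −tan(+22.3°) tan(+34.782°) = -0.2849, h₀ = 1.8597 rad.
Bracket: h₀ sin ϕ sin δ + cos ϕ cos δ sin h₀ = 1.8597×0.37946×0.57046 + 0.92521×0.82133×0.95857 = 0.402563 + 0.728420 = 1.130983.
Q̄ = (S_0/π) × [bracket] = (1425/π) × 1.130983 = 513.0 W/m².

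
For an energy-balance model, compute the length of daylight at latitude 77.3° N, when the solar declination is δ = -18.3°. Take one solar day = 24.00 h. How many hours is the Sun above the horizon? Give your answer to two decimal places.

0.00 h

cos h₀ = −tan ϕ · tan δ = 1.4675 ≥ 1, so the Sun never rises (polar night) and h₀ = 0.
Daylight = 2h₀/(2π) × 24.00 h = (0.0000/π) × 24.00 = 0.00 h.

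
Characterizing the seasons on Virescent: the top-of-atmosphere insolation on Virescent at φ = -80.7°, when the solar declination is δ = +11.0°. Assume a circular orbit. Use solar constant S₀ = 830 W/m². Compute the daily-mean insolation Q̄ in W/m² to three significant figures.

cos H₀ = −tan(-80.7°) tan(+11.000°) = 1.1870 ≥ 1 ⇒ polar night, H₀ = 0 and Q̄ = 0.

Q̄ ≈ 0.00 W/m²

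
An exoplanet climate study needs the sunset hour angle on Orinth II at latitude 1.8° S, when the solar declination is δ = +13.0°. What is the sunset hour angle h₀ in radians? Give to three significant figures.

h₀ = 1.56 rad

cos h₀ = −tan ϕ · tan δ = −tan(-1.8°) × tan(+13.000°) = 0.0073, so h₀ = 1.5635 rad = 89.58°.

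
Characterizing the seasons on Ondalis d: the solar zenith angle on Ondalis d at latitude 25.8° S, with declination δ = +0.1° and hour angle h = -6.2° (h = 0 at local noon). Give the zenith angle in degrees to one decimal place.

cos θ_z = sin φ sin δ + cos φ cos δ cos h = -0.000760 + 0.895051 = 0.894291.
θ_z = arccos(0.894291) = 26.6°.

θ_z = 26.6°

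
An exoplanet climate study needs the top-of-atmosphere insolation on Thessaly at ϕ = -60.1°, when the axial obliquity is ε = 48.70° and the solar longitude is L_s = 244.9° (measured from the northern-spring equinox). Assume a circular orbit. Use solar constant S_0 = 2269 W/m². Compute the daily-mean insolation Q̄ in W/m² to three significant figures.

Q̄ ≈ 1.34e+03 W/m²

Solar declination: sin δ = sin ε · sin L_s = sin 48.70° × sin 244.9° = -0.68032, so δ = -42.869°.
cos h₀ = −tan(-60.1°) tan(-42.869°) = -1.6143 ≤ −1 ⇒ polar day, h₀ = π.
Bracket: h₀ sin ϕ sin δ + cos ϕ cos δ sin h₀ = 3.1416×-0.86690×-0.68032 + 0.49849×0.73291×0.00000 = 1.852820 + 0.000000 = 1.852820.
Q̄ = (S_0/π) × [bracket] = (2269/π) × 1.852820 = 1338 W/m².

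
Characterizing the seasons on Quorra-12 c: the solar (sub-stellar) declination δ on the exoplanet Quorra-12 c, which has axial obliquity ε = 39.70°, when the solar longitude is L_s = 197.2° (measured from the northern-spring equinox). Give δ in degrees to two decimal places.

δ = -10.89°

sin δ = sin ε · sin L_s = sin 39.70° × sin 197.2° = -0.188889.
δ = arcsin(-0.188889) = -10.89°.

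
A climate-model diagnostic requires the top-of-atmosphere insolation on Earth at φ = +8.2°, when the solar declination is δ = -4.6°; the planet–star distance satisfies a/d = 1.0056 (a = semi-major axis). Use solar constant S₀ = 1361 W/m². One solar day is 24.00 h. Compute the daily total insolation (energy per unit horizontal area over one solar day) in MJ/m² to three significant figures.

36.7 MJ/m²

cos H₀ = −tan(+8.2°) tan(-4.600°) = 0.0116, H₀ = 1.5592 rad.
Bracket: H₀ sin φ sin δ + cos φ cos δ sin H₀ = 1.5592×0.14263×-0.08020 + 0.98978×0.99678×0.99993 = -0.017836 + 0.986524 = 0.968688.
Inverse-square distance factor (a/d)² = 1.0056² = 1.011231.
Q̄ = (S₀/π) × 1.011231 × [bracket] = (1361/π) × 1.011231 × 0.968688 = 424.37 W/m².
Daily total = Q̄ × 24.00 h × 3600 s/h = 424.37 × 24.00 × 3600 / 10⁶ = 36.67 MJ/m².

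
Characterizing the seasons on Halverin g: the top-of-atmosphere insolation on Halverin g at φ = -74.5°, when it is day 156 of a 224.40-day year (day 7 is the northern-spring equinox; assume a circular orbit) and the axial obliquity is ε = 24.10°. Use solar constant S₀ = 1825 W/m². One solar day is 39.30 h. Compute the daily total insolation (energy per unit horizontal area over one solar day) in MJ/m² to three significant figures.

Solar longitude: λ_s = 360° × (156 − 7)/224.40 = 239.037°.
sin δ = sin 24.10° × sin 239.037° = -0.35014, so δ = -20.496°.
cos H₀ = −tan(-74.5°) tan(-20.496°) = -1.3479 ≤ −1 ⇒ polar day, H₀ = π.
Bracket: H₀ sin φ sin δ + cos φ cos δ sin H₀ = 3.1416×-0.96363×-0.35014 + 0.26724×0.93670×0.00000 = 1.059993 + 0.000000 = 1.059993.
Q̄ = (S₀/π) × [bracket] = (1825/π) × 1.059993 = 615.77 W/m².
Daily total = Q̄ × 39.30 h × 3600 s/h = 615.77 × 39.30 × 3600 / 10⁶ = 87.12 MJ/m².

87.1 MJ/m²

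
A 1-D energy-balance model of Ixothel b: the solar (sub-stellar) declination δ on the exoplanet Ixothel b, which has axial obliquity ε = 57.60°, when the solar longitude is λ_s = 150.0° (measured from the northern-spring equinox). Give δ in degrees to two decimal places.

δ = +24.97°

sin δ = sin ε · sin λ_s = sin 57.60° × sin 150.0° = 0.422164.
δ = arcsin(0.422164) = +24.97°.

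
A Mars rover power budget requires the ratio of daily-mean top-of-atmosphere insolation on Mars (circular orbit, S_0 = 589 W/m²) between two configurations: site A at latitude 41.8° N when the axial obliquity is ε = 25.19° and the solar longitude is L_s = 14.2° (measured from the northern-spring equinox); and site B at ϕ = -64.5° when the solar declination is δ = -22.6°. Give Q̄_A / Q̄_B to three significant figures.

— Configuration A (ϕ=+41.8°):
Solar declination: sin δ = sin ε · sin L_s = sin 25.19° × sin 14.2° = 0.10441, so δ = +5.993°.
cos h₀ = −tan(+41.8°) tan(+5.993°) = -0.0939, h₀ = 1.6648 rad.
Bracket: h₀ sin ϕ sin δ + cos ϕ cos δ sin h₀ = 1.6648×0.66653×0.10441 + 0.74548×0.99453×0.99558 = 0.115857 + 0.738125 = 0.853982.
Q̄ = (S_0/π) × [bracket] = (589/π) × 0.853982 = 160.11 W/m².
— Configuration B (ϕ=-64.5°):
cos h₀ = −tan(-64.5°) tan(-22.600°) = -0.8727, h₀ = 2.6315 rad.
Bracket: h₀ sin ϕ sin δ + cos ϕ cos δ sin h₀ = 2.6315×-0.90259×-0.38430 + 0.43051×0.92321×0.48824 = 0.912776 + 0.194052 = 1.106828.
Q̄ = (S_0/π) × [bracket] = (589/π) × 1.106828 = 207.51 W/m².
Ratio Q̄_A / Q̄_B = 160.11 / 207.51 = 0.7716.

Q̄_A / Q̄_B ≈ 0.772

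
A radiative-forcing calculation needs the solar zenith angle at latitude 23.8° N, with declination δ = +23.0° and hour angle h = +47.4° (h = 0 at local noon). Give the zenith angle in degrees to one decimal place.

θ_z = 43.3°

cos θ_z = sin φ sin δ + cos φ cos δ cos h = 0.157678 + 0.570082 = 0.727760.
θ_z = arccos(0.727760) = 43.3°.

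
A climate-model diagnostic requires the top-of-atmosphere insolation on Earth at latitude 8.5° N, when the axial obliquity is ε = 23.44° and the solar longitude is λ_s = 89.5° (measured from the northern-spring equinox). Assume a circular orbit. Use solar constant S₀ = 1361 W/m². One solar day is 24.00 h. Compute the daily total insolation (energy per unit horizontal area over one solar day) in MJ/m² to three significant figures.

37.5 MJ/m²

Solar declination: sin δ = sin ε · sin λ_s = sin 23.44° × sin 89.5° = 0.39777, so δ = +23.439°.
cos H₀ = −tan(+8.5°) tan(+23.439°) = -0.0648, H₀ = 1.6356 rad.
Bracket: H₀ sin φ sin δ + cos φ cos δ sin H₀ = 1.6356×0.14781×0.39777 + 0.98902×0.91748×0.99790 = 0.096164 + 0.905501 = 1.001665.
Q̄ = (S₀/π) × [bracket] = (1361/π) × 1.001665 = 433.94 W/m².
Daily total = Q̄ × 24.00 h × 3600 s/h = 433.94 × 24.00 × 3600 / 10⁶ = 37.49 MJ/m².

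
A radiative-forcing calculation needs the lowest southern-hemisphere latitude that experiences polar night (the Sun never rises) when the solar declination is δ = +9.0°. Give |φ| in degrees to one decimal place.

Polar night requires cos H₀ = −tan φ tan δ ≥ 1, i.e. tan φ tan δ ≤ −1.
The boundary is |tan φ| · |tan δ| = 1, so |φ| = 90° − |δ| = 90° − 9.0° = 81.0° in the southern hemisphere.

|φ| = 81.0°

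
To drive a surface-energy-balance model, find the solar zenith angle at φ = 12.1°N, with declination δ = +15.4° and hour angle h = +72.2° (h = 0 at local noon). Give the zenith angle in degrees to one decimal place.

θ_z = 69.9°

cos θ_z = sin φ sin δ + cos φ cos δ cos h = 0.055665 + 0.288172 = 0.343837.
θ_z = arccos(0.343837) = 69.9°.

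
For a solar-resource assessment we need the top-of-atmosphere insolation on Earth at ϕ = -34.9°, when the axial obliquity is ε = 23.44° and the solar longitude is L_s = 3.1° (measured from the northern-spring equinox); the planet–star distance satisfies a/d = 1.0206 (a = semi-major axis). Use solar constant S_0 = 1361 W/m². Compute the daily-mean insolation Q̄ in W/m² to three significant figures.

Solar declination: sin δ = sin ε · sin L_s = sin 23.44° × sin 3.1° = 0.02151, so δ = +1.233°.
cos h₀ = −tan(-34.9°) tan(+1.233°) = 0.0150, h₀ = 1.5558 rad.
Bracket: h₀ sin ϕ sin δ + cos ϕ cos δ sin h₀ = 1.5558×-0.57215×0.02151 + 0.82015×0.99977×0.99989 = -0.019147 + 0.819871 = 0.800724.
Inverse-square distance factor (a/d)² = 1.0206² = 1.041624.
Q̄ = (S_0/π) × 1.041624 × [bracket] = (1361/π) × 1.041624 × 0.800724 = 361.3 W/m².

Q̄ ≈ 361 W/m²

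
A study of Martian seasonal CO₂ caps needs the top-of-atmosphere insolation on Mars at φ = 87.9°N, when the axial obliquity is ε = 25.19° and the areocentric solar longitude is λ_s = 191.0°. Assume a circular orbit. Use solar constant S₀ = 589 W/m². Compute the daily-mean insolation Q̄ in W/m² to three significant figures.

Q̄ ≈ 0.00 W/m²

sin δ = sin 25.19° × sin 191.0° = -0.08121, so δ = -4.658°.
cos H₀ = −tan(+87.9°) tan(-4.658°) = 2.2221 ≥ 1 ⇒ polar night, H₀ = 0 and Q̄ = 0.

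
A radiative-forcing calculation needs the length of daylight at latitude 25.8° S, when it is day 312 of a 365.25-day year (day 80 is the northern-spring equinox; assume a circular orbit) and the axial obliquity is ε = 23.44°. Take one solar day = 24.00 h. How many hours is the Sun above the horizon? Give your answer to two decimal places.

13.16 h

Solar longitude: λ_s = 360° × (312 − 80)/365.25 = 228.665°.
sin δ = sin 23.44° × sin 228.665° = -0.29869, so δ = -17.379°.
cos H₀ = −tan φ · tan δ = −tan(-25.8°) × tan(-17.379°) = -0.1513, so H₀ = 1.7227 rad = 98.70°.
Daylight = 2H₀/(2π) × 24.00 h = (1.7227/π) × 24.00 = 13.16 h.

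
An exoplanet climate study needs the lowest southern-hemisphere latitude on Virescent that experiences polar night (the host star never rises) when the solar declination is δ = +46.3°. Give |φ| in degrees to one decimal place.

Polar night requires cos H₀ = −tan φ tan δ ≥ 1, i.e. tan φ tan δ ≤ −1.
The boundary is |tan φ| · |tan δ| = 1, so |φ| = 90° − |δ| = 90° − 46.3° = 43.7° in the southern hemisphere.

|φ| = 43.7°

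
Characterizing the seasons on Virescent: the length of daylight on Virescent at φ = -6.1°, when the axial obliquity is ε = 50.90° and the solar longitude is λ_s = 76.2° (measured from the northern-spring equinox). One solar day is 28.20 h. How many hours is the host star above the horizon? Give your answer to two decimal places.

Solar declination: sin δ = sin ε · sin λ_s = sin 50.90° × sin 76.2° = 0.75365, so δ = +48.907°.
cos H₀ = −tan φ · tan δ = −tan(-6.1°) × tan(+48.907°) = 0.1225, so H₀ = 1.4480 rad = 82.96°.
Daylight = 2H₀/(2π) × 28.20 h = (1.4480/π) × 28.20 = 13.00 h.

13.00 h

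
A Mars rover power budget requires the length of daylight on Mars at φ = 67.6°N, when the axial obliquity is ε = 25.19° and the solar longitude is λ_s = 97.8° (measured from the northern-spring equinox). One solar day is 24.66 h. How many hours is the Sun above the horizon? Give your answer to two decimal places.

24.66 h

Solar declination: sin δ = sin ε · sin λ_s = sin 25.19° × sin 97.8° = 0.42168, so δ = +24.941°.
Sunrise equation: cos H₀ = −tan φ · tan δ = -1.1283 ≤ −1, so the Sun never sets (polar day) and H₀ = π.
Daylight = 2H₀/(2π) × 24.66 h = (3.1416/π) × 24.66 = 24.66 h.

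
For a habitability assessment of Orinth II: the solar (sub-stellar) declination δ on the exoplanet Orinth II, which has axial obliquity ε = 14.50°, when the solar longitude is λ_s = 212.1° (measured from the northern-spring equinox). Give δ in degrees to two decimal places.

δ = -7.65°

sin δ = sin ε · sin λ_s = sin 14.50° × sin 212.1° = -0.133052.
δ = arcsin(-0.133052) = -7.65°.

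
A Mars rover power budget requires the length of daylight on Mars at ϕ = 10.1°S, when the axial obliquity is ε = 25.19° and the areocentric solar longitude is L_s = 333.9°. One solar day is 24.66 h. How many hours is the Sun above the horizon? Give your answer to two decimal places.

12.60 h

sin δ = sin 25.19° × sin 333.9° = -0.18725, so δ = -10.792°.
cos h₀ = −tan ϕ · tan δ = −tan(-10.1°) × tan(-10.792°) = -0.0340, so h₀ = 1.6048 rad = 91.95°.
Daylight = 2h₀/(2π) × 24.66 h = (1.6048/π) × 24.66 = 12.60 h.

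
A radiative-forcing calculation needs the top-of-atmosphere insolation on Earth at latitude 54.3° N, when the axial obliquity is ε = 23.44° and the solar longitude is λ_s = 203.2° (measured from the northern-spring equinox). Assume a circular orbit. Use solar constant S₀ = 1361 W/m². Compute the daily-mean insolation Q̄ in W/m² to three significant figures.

Solar declination: sin δ = sin ε · sin λ_s = sin 23.44° × sin 203.2° = -0.15671, so δ = -9.016°.
cos H₀ = −tan(+54.3°) tan(-9.016°) = 0.2208, H₀ = 1.3482 rad.
Bracket: H₀ sin φ sin δ + cos φ cos δ sin H₀ = 1.3482×0.81208×-0.15671 + 0.58354×0.98765×0.97532 = -0.171573 + 0.562109 = 0.390536.
Q̄ = (S₀/π) × [bracket] = (1361/π) × 0.390536 = 169.2 W/m².

Q̄ ≈ 169 W/m²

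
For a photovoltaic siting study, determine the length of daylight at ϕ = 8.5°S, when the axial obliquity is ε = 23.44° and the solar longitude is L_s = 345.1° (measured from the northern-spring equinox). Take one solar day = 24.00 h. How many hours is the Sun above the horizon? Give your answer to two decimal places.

12.12 h

Solar declination: sin δ = sin ε · sin L_s = sin 23.44° × sin 345.1° = -0.10228, so δ = -5.871°.
cos h₀ = −tan ϕ · tan δ = −tan(-8.5°) × tan(-5.871°) = -0.0154, so h₀ = 1.5862 rad = 90.88°.
Daylight = 2h₀/(2π) × 24.00 h = (1.5862/π) × 24.00 = 12.12 h.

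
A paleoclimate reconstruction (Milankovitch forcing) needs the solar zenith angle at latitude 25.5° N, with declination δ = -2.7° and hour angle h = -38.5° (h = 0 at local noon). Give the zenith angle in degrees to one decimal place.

θ_z = 46.7°

cos θ_z = sin ϕ sin δ + cos ϕ cos δ cos h = -0.020280 + 0.705586 = 0.685306.
θ_z = arccos(0.685306) = 46.7°.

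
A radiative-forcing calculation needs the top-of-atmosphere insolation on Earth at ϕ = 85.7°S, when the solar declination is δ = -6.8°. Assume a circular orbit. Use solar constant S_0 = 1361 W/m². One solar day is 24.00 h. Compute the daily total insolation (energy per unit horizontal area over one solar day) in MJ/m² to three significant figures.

13.9 MJ/m²

cos h₀ = −tan(-85.7°) tan(-6.800°) = -1.5859 ≤ −1 ⇒ polar day, h₀ = π.
Bracket: h₀ sin ϕ sin δ + cos ϕ cos δ sin h₀ = 3.1416×-0.99719×-0.11840 + 0.07498×0.99297×0.00000 = 0.370920 + 0.000000 = 0.370920.
Q̄ = (S_0/π) × [bracket] = (1361/π) × 0.370920 = 160.69 W/m².
Daily total = Q̄ × 24.00 h × 3600 s/h = 160.69 × 24.00 × 3600 / 10⁶ = 13.88 MJ/m².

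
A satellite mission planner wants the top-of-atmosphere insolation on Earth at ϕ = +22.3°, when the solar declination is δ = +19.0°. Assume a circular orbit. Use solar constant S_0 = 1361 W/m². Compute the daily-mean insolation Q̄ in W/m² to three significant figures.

Q̄ ≈ 467 W/m²

cos h₀ = −tan(+22.3°) tan(+19.000°) = -0.1412, h₀ = 1.7125 rad.
Bracket: h₀ sin ϕ sin δ + cos ϕ cos δ sin h₀ = 1.7125×0.37946×0.32557 + 0.92521×0.94552×0.98998 = 0.211564 + 0.866039 = 1.077603.
Q̄ = (S_0/π) × [bracket] = (1361/π) × 1.077603 = 466.8 W/m².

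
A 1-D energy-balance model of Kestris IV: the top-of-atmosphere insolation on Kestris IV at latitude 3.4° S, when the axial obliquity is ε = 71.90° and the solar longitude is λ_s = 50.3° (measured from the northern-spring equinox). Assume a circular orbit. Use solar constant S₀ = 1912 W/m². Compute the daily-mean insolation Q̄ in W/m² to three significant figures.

Q̄ ≈ 374 W/m²

Solar declination: sin δ = sin ε · sin λ_s = sin 71.90° × sin 50.3° = 0.73133, so δ = +46.998°.
cos H₀ = −tan(-3.4°) tan(+46.998°) = 0.0637, H₀ = 1.5070 rad.
Bracket: H₀ sin φ sin δ + cos φ cos δ sin H₀ = 1.5070×-0.05931×0.73133 + 0.99824×0.68203×0.99797 = -0.065366 + 0.679448 = 0.614082.
Q̄ = (S₀/π) × [bracket] = (1912/π) × 0.614082 = 373.7 W/m².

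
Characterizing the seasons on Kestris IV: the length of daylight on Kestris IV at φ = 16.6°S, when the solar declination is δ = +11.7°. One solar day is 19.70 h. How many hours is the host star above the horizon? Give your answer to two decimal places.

9.46 h

cos H₀ = −tan φ · tan δ = −tan(-16.6°) × tan(+11.700°) = 0.0617, so H₀ = 1.5090 rad = 86.46°.
Daylight = 2H₀/(2π) × 19.70 h = (1.5090/π) × 19.70 = 9.46 h.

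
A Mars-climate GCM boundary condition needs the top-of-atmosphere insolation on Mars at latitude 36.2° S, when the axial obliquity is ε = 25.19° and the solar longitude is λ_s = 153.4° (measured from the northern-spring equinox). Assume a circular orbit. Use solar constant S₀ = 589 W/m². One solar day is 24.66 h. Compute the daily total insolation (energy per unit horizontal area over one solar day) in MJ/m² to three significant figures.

Solar declination: sin δ = sin ε · sin λ_s = sin 25.19° × sin 153.4° = 0.19058, so δ = +10.986°.
cos H₀ = −tan(-36.2°) tan(+10.986°) = 0.1421, H₀ = 1.4282 rad.
Bracket: H₀ sin φ sin δ + cos φ cos δ sin H₀ = 1.4282×-0.59061×0.19058 + 0.80696×0.98167×0.98985 = -0.160756 + 0.784128 = 0.623372.
Q̄ = (S₀/π) × [bracket] = (589/π) × 0.623372 = 116.87 W/m².
Daily total = Q̄ × 24.66 h × 3600 s/h = 116.87 × 24.66 × 3600 / 10⁶ = 10.38 MJ/m².

10.4 MJ/m²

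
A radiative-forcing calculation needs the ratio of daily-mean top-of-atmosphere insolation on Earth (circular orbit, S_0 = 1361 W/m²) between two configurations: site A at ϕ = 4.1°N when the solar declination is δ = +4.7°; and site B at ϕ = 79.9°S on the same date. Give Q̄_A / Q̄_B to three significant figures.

Q̄_A / Q̄_B ≈ 15.0

— Configuration A (ϕ=+4.1°):
cos h₀ = −tan(+4.1°) tan(+4.700°) = -0.0059, h₀ = 1.5767 rad.
Bracket: h₀ sin ϕ sin δ + cos ϕ cos δ sin h₀ = 1.5767×0.07150×0.08194 + 0.99744×0.99664×0.99998 = 0.009237 + 0.994069 = 1.003306.
Q̄ = (S_0/π) × [bracket] = (1361/π) × 1.003306 = 434.65 W/m².
— Configuration B (ϕ=-79.9°):
cos h₀ = −tan(-79.9°) tan(+4.700°) = 0.4616, h₀ = 1.0911 rad.
Bracket: h₀ sin ϕ sin δ + cos ϕ cos δ sin h₀ = 1.0911×-0.98450×0.08194 + 0.17537×0.99664×0.88711 = -0.088019 + 0.155050 = 0.067031.
Q̄ = (S_0/π) × [bracket] = (1361/π) × 0.067031 = 29.039 W/m².
Ratio Q̄_A / Q̄_B = 434.65 / 29.039 = 14.97.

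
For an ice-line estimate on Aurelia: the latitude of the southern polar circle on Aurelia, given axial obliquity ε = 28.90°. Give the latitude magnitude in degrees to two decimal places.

61.10°

The polar circle is the lowest latitude that experiences at least one full rotation of continuous darkness at the northern-summer solstice; it lies at |φ| = 90° − ε = 90° − 28.90° = 61.10°.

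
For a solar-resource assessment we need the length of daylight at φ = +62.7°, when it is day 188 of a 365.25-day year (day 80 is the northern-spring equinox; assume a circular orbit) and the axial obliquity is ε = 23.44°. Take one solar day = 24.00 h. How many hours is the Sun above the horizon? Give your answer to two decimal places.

Solar longitude: λ_s = 360° × (188 − 80)/365.25 = 106.448°.
sin δ = sin 23.44° × sin 106.448° = 0.38151, so δ = +22.427°.
cos H₀ = −tan φ · tan δ = −tan(+62.7°) × tan(+22.427°) = -0.7996, so H₀ = 2.4975 rad = 143.10°.
Daylight = 2H₀/(2π) × 24.00 h = (2.4975/π) × 24.00 = 19.08 h.

19.08 h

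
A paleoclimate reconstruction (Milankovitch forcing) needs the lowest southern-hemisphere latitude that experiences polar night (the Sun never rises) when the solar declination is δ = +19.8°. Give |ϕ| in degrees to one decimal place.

|ϕ| = 70.2°

Polar night requires cos h₀ = −tan ϕ tan δ ≥ 1, i.e. tan ϕ tan δ ≤ −1.
The boundary is |tan ϕ| · |tan δ| = 1, so |ϕ| = 90° − |δ| = 90° − 19.8° = 70.2° in the southern hemisphere.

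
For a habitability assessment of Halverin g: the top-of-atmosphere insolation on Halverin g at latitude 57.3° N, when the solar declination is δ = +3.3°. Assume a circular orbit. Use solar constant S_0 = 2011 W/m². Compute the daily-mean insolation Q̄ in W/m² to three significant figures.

cos h₀ = −tan(+57.3°) tan(+3.300°) = -0.0898, h₀ = 1.6607 rad.
Bracket: h₀ sin ϕ sin δ + cos ϕ cos δ sin h₀ = 1.6607×0.84151×0.05756 + 0.54024×0.99834×0.99596 = 0.080440 + 0.537164 = 0.617604.
Q̄ = (S_0/π) × [bracket] = (2011/π) × 0.617604 = 395.3 W/m².

Q̄ ≈ 395 W/m²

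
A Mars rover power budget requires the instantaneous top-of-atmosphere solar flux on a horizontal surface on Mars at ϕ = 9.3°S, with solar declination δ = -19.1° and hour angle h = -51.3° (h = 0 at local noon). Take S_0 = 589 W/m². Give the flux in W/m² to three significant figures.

cos θ_z = sin ϕ sin δ + cos ϕ cos δ cos h = 0.052880 + 0.583056 = 0.635936.
Flux = S_0 · cos θ_z = 589 × 0.635936 = 374.6 W/m².

375 W/m²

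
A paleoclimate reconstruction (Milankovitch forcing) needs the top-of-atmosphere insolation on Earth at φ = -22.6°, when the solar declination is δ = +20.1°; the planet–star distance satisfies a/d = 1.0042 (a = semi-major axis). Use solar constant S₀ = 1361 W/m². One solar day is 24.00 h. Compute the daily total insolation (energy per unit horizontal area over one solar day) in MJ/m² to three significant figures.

cos H₀ = −tan(-22.6°) tan(+20.100°) = 0.1523, H₀ = 1.4179 rad.
Bracket: H₀ sin φ sin δ + cos φ cos δ sin H₀ = 1.4179×-0.38430×0.34366 + 0.92321×0.93909×0.98833 = -0.187260 + 0.856860 = 0.669600.
Inverse-square distance factor (a/d)² = 1.0042² = 1.008418.
Q̄ = (S₀/π) × 1.008418 × [bracket] = (1361/π) × 1.008418 × 0.669600 = 292.53 W/m².
Daily total = Q̄ × 24.00 h × 3600 s/h = 292.53 × 24.00 × 3600 / 10⁶ = 25.27 MJ/m².

25.3 MJ/m²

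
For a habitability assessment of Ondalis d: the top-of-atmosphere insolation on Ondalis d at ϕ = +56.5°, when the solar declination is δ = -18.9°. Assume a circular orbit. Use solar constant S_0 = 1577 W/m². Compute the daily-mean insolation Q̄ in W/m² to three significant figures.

Q̄ ≈ 85.1 W/m²

cos h₀ = −tan(+56.5°) tan(-18.900°) = 0.5173, h₀ = 1.0271 rad.
Bracket: h₀ sin ϕ sin δ + cos ϕ cos δ sin h₀ = 1.0271×0.83389×-0.32392 + 0.55194×0.94609×0.85582 = -0.277434 + 0.446896 = 0.169462.
Q̄ = (S_0/π) × [bracket] = (1577/π) × 0.169462 = 85.07 W/m².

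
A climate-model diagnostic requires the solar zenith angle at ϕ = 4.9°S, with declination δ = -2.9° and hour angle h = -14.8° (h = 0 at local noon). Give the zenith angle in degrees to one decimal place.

cos θ_z = sin ϕ sin δ + cos ϕ cos δ cos h = 0.004321 + 0.962056 = 0.966377.
θ_z = arccos(0.966377) = 14.9°.

θ_z = 14.9°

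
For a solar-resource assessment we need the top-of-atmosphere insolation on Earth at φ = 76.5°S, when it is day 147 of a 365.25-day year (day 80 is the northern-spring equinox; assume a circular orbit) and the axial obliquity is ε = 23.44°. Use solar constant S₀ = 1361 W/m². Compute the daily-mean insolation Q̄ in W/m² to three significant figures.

Q̄ ≈ 0.00 W/m²

Solar longitude: λ_s = 360° × (147 − 80)/365.25 = 66.037°.
sin δ = sin 23.44° × sin 66.037° = 0.36350, so δ = +21.315°.
cos H₀ = −tan(-76.5°) tan(+21.315°) = 1.6253 ≥ 1 ⇒ polar night, H₀ = 0 and Q̄ = 0.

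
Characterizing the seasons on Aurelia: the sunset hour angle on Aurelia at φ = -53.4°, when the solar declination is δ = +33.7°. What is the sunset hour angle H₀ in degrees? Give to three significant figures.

cos H₀ = −tan φ · tan δ = −tan(-53.4°) × tan(+33.700°) = 0.8980, so H₀ = 0.4556 rad = 26.10°.

H₀ = 26.1°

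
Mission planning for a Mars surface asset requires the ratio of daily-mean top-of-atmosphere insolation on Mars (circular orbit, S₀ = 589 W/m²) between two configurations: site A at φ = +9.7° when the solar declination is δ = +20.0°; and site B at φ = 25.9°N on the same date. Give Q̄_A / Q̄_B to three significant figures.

Q̄_A / Q̄_B ≈ 0.932

— Configuration A (φ=+9.7°):
cos H₀ = −tan(+9.7°) tan(+20.000°) = -0.0622, H₀ = 1.6331 rad.
Bracket: H₀ sin φ sin δ + cos φ cos δ sin H₀ = 1.6331×0.16849×0.34202 + 0.98570×0.93969×0.99806 = 0.094111 + 0.924456 = 1.018567.
Q̄ = (S₀/π) × [bracket] = (589/π) × 1.018567 = 190.97 W/m².
— Configuration B (φ=+25.9°):
cos H₀ = −tan(+25.9°) tan(+20.000°) = -0.1767, H₀ = 1.7485 rad.
Bracket: H₀ sin φ sin δ + cos φ cos δ sin H₀ = 1.7485×0.43680×0.34202 + 0.89956×0.93969×0.98426 = 0.261216 + 0.832002 = 1.093218.
Q̄ = (S₀/π) × [bracket] = (589/π) × 1.093218 = 204.96 W/m².
Ratio Q̄_A / Q̄_B = 190.97 / 204.96 = 0.9317.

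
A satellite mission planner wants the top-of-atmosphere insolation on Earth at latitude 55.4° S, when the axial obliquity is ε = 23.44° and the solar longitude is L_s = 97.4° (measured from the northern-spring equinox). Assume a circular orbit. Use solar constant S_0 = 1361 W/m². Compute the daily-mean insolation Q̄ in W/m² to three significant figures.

Solar declination: sin δ = sin ε · sin L_s = sin 23.44° × sin 97.4° = 0.39448, so δ = +23.233°.
cos h₀ = −tan(-55.4°) tan(+23.233°) = 0.6223, h₀ = 0.8991 rad.
Bracket: h₀ sin ϕ sin δ + cos ϕ cos δ sin h₀ = 0.8991×-0.82314×0.39448 + 0.56784×0.91891×0.78279 = -0.291949 + 0.408455 = 0.116506.
Q̄ = (S_0/π) × [bracket] = (1361/π) × 0.116506 = 50.47 W/m².

Q̄ ≈ 50.5 W/m²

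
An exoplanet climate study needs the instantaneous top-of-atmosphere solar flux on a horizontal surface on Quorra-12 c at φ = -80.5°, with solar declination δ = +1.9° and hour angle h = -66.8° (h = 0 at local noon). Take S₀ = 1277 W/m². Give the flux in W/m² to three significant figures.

cos θ_z = sin φ sin δ + cos φ cos δ cos h = -0.032700 + 0.064983 = 0.032283.
Flux = S₀ · cos θ_z = 1277 × 0.032283 = 41.23 W/m².

41.2 W/m²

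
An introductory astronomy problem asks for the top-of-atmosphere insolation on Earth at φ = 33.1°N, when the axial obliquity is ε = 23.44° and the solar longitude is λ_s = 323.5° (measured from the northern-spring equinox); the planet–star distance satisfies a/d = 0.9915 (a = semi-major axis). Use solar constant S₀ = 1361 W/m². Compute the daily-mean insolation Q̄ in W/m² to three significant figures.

Solar declination: sin δ = sin ε · sin λ_s = sin 23.44° × sin 323.5° = -0.23661, so δ = -13.687°.
cos H₀ = −tan(+33.1°) tan(-13.687°) = 0.1588, H₀ = 1.4114 rad.
Bracket: H₀ sin φ sin δ + cos φ cos δ sin H₀ = 1.4114×0.54610×-0.23661 + 0.83772×0.97160×0.98732 = -0.182371 + 0.803608 = 0.621237.
Inverse-square distance factor (a/d)² = 0.9915² = 0.983072.
Q̄ = (S₀/π) × 0.983072 × [bracket] = (1361/π) × 0.983072 × 0.621237 = 264.6 W/m².

Q̄ ≈ 265 W/m²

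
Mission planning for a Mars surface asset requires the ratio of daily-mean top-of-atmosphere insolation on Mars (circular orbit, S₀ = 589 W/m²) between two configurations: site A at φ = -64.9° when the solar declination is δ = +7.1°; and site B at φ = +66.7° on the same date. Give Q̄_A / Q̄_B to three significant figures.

— Configuration A (φ=-64.9°):
cos H₀ = −tan(-64.9°) tan(+7.100°) = 0.2659, H₀ = 1.3017 rad.
Bracket: H₀ sin φ sin δ + cos φ cos δ sin H₀ = 1.3017×-0.90557×0.12360 + 0.42420×0.99233×0.96400 = -0.145697 + 0.405792 = 0.260095.
Q̄ = (S₀/π) × [bracket] = (589/π) × 0.260095 = 48.764 W/m².
— Configuration B (φ=+66.7°):
cos H₀ = −tan(+66.7°) tan(+7.100°) = -0.2892, H₀ = 1.8642 rad.
Bracket: H₀ sin φ sin δ + cos φ cos δ sin H₀ = 1.8642×0.91845×0.12360 + 0.39555×0.99233×0.95726 = 0.211625 + 0.375740 = 0.587365.
Q̄ = (S₀/π) × [bracket] = (589/π) × 0.587365 = 110.12 W/m².
Ratio Q̄_A / Q̄_B = 48.764 / 110.12 = 0.4428.

Q̄_A / Q̄_B ≈ 0.443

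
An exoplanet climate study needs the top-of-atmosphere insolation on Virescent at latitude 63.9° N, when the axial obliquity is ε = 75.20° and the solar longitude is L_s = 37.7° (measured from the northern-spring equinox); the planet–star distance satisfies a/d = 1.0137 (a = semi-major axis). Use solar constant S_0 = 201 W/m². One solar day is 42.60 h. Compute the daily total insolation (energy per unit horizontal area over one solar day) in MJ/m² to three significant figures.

16.8 MJ/m²

Solar declination: sin δ = sin ε · sin L_s = sin 75.20° × sin 37.7° = 0.59124, so δ = +36.245°.
cos h₀ = −tan(+63.9°) tan(+36.245°) = -1.4964 ≤ −1 ⇒ polar day, h₀ = π.
Bracket: h₀ sin ϕ sin δ + cos ϕ cos δ sin h₀ = 3.1416×0.89803×0.59124 + 0.43994×0.80650×0.00000 = 1.668036 + 0.000000 = 1.668036.
Inverse-square distance factor (a/d)² = 1.0137² = 1.027588.
Q̄ = (S_0/π) × 1.027588 × [bracket] = (201/π) × 1.027588 × 1.668036 = 109.67 W/m².
Daily total = Q̄ × 42.60 h × 3600 s/h = 109.67 × 42.60 × 3600 / 10⁶ = 16.82 MJ/m².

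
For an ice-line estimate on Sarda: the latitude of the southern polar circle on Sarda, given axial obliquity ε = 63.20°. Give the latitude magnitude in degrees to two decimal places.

The polar circle is the lowest latitude that experiences at least one full rotation of continuous darkness at the northern-summer solstice; it lies at |ϕ| = 90° − ε = 90° − 63.20° = 26.80°.

26.80°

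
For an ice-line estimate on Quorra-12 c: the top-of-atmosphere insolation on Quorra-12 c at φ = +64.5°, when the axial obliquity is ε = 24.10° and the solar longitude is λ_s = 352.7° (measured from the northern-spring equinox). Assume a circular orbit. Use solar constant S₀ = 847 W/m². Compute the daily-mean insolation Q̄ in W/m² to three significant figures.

Solar declination: sin δ = sin ε · sin λ_s = sin 24.10° × sin 352.7° = -0.05188, so δ = -2.974°.
cos H₀ = −tan(+64.5°) tan(-2.974°) = 0.1089, H₀ = 1.4617 rad.
Bracket: H₀ sin φ sin δ + cos φ cos δ sin H₀ = 1.4617×0.90259×-0.05188 + 0.43051×0.99865×0.99405 = -0.068446 + 0.427371 = 0.358925.
Q̄ = (S₀/π) × [bracket] = (847/π) × 0.358925 = 96.77 W/m².

Q̄ ≈ 96.8 W/m²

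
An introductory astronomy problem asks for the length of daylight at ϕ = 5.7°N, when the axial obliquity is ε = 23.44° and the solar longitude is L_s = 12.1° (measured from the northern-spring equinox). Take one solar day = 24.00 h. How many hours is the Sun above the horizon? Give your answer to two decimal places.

Solar declination: sin δ = sin ε · sin L_s = sin 23.44° × sin 12.1° = 0.08338, so δ = +4.783°.
cos h₀ = −tan ϕ · tan δ = −tan(+5.7°) × tan(+4.783°) = -0.0084, so h₀ = 1.5791 rad = 90.48°.
Daylight = 2h₀/(2π) × 24.00 h = (1.5791/π) × 24.00 = 12.06 h.

12.06 h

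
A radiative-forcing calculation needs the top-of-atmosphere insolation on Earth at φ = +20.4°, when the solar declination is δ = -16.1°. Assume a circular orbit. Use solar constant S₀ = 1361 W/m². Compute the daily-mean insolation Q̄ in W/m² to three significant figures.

cos H₀ = −tan(+20.4°) tan(-16.100°) = 0.1073, H₀ = 1.4632 rad.
Bracket: H₀ sin φ sin δ + cos φ cos δ sin H₀ = 1.4632×0.34857×-0.27731 + 0.93728×0.96078×0.99422 = -0.141436 + 0.895315 = 0.753879.
Q̄ = (S₀/π) × [bracket] = (1361/π) × 0.753879 = 326.6 W/m².

Q̄ ≈ 327 W/m²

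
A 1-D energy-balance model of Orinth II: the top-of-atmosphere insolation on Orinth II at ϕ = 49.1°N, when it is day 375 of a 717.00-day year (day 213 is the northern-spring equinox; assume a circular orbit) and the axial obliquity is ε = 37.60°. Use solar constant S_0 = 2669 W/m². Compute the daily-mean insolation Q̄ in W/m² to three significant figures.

Q̄ ≈ 1.24e+03 W/m²

Solar longitude: L_s = 360° × (375 − 213)/717.00 = 81.339°.
sin δ = sin 37.60° × sin 81.339° = 0.60319, so δ = +37.099°.
cos h₀ = −tan(+49.1°) tan(+37.099°) = -0.8730, h₀ = 2.6322 rad.
Bracket: h₀ sin ϕ sin δ + cos ϕ cos δ sin h₀ = 2.6322×0.75585×0.60319 + 0.65474×0.79760×0.48764 = 1.200076 + 0.254656 = 1.454732.
Q̄ = (S_0/π) × [bracket] = (2669/π) × 1.454732 = 1236 W/m².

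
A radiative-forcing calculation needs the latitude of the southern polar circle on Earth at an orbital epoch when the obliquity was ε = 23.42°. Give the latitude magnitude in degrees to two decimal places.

66.58°

The polar circle is the lowest latitude that experiences at least one full rotation of continuous darkness at the northern-summer solstice; it lies at |φ| = 90° − ε = 90° − 23.42° = 66.58°.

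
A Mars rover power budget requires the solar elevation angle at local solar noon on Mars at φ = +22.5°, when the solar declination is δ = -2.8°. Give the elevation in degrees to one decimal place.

64.7°

At local noon the hour angle is zero, so the zenith angle equals |φ − δ| = |+22.5° − (-2.800°)| = 25.300°.
Elevation = 90° − 25.300° = 64.7°.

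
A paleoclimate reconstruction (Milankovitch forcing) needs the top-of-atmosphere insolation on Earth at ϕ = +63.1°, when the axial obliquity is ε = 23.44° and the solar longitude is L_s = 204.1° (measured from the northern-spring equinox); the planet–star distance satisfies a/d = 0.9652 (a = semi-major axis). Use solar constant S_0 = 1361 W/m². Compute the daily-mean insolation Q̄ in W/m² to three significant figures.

Q̄ ≈ 97.9 W/m²

Solar declination: sin δ = sin ε · sin L_s = sin 23.44° × sin 204.1° = -0.16243, so δ = -9.348°.
cos h₀ = −tan(+63.1°) tan(-9.348°) = 0.3245, h₀ = 1.2403 rad.
Bracket: h₀ sin ϕ sin δ + cos ϕ cos δ sin h₀ = 1.2403×0.89180×-0.16243 + 0.45243×0.98672×0.94589 = -0.179664 + 0.422266 = 0.242602.
Inverse-square distance factor (a/d)² = 0.9652² = 0.931611.
Q̄ = (S_0/π) × 0.931611 × [bracket] = (1361/π) × 0.931611 × 0.242602 = 97.91 W/m².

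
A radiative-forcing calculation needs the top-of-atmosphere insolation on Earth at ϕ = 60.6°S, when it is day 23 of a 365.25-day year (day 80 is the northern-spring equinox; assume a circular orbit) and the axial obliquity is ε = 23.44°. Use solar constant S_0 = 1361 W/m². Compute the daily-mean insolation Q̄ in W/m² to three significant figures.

Solar longitude: L_s = 360° × (23 − 80)/365.25 = -56.181°, i.e. -56.181° + 360° = 303.819°.
sin δ = sin 23.44° × sin 303.819° = -0.33048, so δ = -19.298°.
cos h₀ = −tan(-60.6°) tan(-19.298°) = -0.6214, h₀ = 2.2414 rad.
Bracket: h₀ sin ϕ sin δ + cos ϕ cos δ sin h₀ = 2.2414×-0.87121×-0.33048 + 0.49090×0.94381×0.78347 = 0.645338 + 0.362994 = 1.008332.
Q̄ = (S_0/π) × [bracket] = (1361/π) × 1.008332 = 436.8 W/m².

Q̄ ≈ 437 W/m²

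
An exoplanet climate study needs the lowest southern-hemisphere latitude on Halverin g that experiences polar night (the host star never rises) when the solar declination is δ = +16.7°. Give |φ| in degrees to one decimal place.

Polar night requires cos H₀ = −tan φ tan δ ≥ 1, i.e. tan φ tan δ ≤ −1.
The boundary is |tan φ| · |tan δ| = 1, so |φ| = 90° − |δ| = 90° − 16.7° = 73.3° in the southern hemisphere.

|φ| = 73.3°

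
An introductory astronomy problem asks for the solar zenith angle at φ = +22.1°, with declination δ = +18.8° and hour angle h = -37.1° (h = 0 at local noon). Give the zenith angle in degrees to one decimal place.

θ_z = 34.8°

cos θ_z = sin φ sin δ + cos φ cos δ cos h = 0.121244 + 0.699559 = 0.820803.
θ_z = arccos(0.820803) = 34.8°.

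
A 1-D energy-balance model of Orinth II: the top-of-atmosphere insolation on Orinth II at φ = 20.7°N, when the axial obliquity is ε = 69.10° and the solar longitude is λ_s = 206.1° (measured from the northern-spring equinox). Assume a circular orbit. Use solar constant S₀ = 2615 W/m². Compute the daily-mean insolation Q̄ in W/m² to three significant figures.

Solar declination: sin δ = sin ε · sin λ_s = sin 69.10° × sin 206.1° = -0.41099, so δ = -24.267°.
cos H₀ = −tan(+20.7°) tan(-24.267°) = 0.1704, H₀ = 1.3996 rad.
Bracket: H₀ sin φ sin δ + cos φ cos δ sin H₀ = 1.3996×0.35347×-0.41099 + 0.93544×0.91164×0.98538 = -0.203324 + 0.840317 = 0.636993.
Q̄ = (S₀/π) × [bracket] = (2615/π) × 0.636993 = 530.2 W/m².

Q̄ ≈ 530 W/m²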